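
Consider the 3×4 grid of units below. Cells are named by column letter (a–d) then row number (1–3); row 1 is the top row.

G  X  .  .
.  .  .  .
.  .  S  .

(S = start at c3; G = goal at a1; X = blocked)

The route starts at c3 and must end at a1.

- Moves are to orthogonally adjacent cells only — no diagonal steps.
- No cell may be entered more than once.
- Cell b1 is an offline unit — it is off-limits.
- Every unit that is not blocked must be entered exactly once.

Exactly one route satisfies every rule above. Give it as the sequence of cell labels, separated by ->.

c3 -> d3 -> d2 -> d1 -> c1 -> c2 -> b2 -> b3 -> a3 -> a2 -> a1

Need to visit all 11 open cells exactly once, starting at c3 and ending at a1.
Route from c3: right to d3, 2× up (reaching d1), left to c1, down to c2, left to b2, down to b3, left to a3, 2× up (reaching a1) — 10 moves in all.
Check: all 11 open cells covered.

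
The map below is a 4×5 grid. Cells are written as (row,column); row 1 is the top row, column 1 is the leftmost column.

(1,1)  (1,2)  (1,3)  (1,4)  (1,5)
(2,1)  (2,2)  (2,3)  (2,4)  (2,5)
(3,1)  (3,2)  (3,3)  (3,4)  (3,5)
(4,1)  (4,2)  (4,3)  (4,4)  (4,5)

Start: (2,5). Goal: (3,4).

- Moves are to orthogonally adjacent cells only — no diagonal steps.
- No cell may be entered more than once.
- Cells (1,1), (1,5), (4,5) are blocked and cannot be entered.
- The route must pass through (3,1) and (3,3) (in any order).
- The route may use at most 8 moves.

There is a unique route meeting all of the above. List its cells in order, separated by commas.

(2,5), (2,4), (2,3), (2,2), (2,1), (3,1), (3,2), (3,3), (3,4)

The 8-move cap with required stops at (3,1), (3,3) leaves no slack for detours.
Route from (2,5): left 4 to (2,1), down 1 to (3,1), right 3 to (3,4) — 8 moves in all.
Check: all required cells visited; 8 ≤ 8 moves.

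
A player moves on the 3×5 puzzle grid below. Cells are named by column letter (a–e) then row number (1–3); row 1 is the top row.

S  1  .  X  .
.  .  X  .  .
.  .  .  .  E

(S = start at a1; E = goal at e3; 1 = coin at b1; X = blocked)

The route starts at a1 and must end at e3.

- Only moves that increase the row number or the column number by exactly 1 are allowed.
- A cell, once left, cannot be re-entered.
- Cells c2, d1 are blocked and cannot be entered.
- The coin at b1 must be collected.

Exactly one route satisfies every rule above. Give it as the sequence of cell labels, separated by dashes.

Moves only go right or down, so the column and row indices never decrease.
Route from a1: right 1 to b1, down 2 to b3, right 3 to e3 — 6 moves in all.
Check: all required cells visited.

a1 - b1 - b2 - b3 - c3 - d3 - e3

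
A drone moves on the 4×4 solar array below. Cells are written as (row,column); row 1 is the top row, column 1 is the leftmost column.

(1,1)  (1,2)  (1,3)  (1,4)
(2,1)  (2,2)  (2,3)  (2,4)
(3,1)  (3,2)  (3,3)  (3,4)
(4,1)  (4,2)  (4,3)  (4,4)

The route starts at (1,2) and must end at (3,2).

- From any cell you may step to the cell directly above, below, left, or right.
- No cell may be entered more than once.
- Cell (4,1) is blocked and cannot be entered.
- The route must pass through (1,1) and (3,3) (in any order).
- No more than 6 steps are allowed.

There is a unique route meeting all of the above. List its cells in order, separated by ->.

Any route must reach (1,1) and (3,3) and still end at (3,2) within 6 moves, so the order of the required stops is forced.
Route from (1,2): left to (1,1), down to (2,1), 2× right (reaching (2,3)), down to (3,3), left to (3,2) — 6 moves in all.
Check: all required cells visited; 6 ≤ 6 moves.

(1,2) -> (1,1) -> (2,1) -> (2,2) -> (2,3) -> (3,3) -> (3,2)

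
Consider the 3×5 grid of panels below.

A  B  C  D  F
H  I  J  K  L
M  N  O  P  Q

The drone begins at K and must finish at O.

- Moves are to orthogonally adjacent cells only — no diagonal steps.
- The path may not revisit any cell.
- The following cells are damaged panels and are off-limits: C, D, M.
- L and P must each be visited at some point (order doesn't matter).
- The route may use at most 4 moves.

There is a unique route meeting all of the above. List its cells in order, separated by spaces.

K L Q P O

The budget equals the shortest possible length, so every move has to be on a shortest route through the required cells.
Route from K: right 1 to L, down 1 to Q, left 2 to O — 4 moves in all.
Check: all required cells visited; 4 ≤ 4 moves.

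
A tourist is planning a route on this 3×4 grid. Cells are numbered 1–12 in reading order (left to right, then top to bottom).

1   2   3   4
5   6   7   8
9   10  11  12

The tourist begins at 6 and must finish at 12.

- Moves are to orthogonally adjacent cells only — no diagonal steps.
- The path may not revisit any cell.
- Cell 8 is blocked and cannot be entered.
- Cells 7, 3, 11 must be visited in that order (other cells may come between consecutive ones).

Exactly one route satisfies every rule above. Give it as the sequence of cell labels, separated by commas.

6, 7, 3, 2, 1, 5, 9, 10, 11, 12

The waypoints must appear in the order 7, 3, 11, with no cell reused.
Route from 6: right to 7, up to 3, 2× left (reaching 1), 2× down (reaching 9), 3× right (reaching 12) — 9 moves in all.
Check: order respected (7 at step 1, 3 at step 2, 11 at step 8).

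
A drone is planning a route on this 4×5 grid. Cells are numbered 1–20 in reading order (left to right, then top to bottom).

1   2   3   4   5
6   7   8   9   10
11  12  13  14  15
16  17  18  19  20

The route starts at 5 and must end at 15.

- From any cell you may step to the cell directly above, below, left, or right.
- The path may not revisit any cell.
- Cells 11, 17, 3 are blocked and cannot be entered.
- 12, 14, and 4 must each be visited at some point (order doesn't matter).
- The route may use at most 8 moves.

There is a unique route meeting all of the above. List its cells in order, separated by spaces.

The budget equals the shortest possible length, so every move has to be on a shortest route through the required cells.
Route from 5: left 1 to 4, down 1 to 9, left 2 to 7, down 1 to 12, right 3 to 15 — 8 moves in all.
Check: all required cells visited; 8 ≤ 8 moves.

5 4 9 8 7 12 13 14 15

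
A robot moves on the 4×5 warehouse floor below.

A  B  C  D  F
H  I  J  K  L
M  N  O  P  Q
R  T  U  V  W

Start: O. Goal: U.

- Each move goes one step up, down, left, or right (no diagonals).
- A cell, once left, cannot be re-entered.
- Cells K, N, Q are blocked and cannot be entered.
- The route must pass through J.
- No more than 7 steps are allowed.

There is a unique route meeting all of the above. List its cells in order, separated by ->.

O -> J -> I -> H -> M -> R -> T -> U

Any route must reach J and still end at U within 7 moves, so the order of the required stops is forced.
Route from O: up to J, 2× left (reaching H), 2× down (reaching R), 2× right (reaching U) — 7 moves in all.
Check: all required cells visited; 7 ≤ 7 moves.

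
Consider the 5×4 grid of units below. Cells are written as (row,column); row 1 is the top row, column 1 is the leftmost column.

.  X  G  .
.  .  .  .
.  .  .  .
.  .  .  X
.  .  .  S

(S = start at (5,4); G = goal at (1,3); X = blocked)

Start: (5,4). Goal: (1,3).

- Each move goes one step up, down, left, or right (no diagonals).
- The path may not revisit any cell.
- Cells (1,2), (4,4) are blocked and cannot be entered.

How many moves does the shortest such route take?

5

The Manhattan distance from (5,4) to (1,3) is |5−1| + |4−3| = 5, so at least 5 moves are needed.
A route of 5 moves achieves this: (5,4) → (5,3) → (4,3) → (3,3) → (2,3) → (1,3).
Since 5 matches the lower bound, it is optimal.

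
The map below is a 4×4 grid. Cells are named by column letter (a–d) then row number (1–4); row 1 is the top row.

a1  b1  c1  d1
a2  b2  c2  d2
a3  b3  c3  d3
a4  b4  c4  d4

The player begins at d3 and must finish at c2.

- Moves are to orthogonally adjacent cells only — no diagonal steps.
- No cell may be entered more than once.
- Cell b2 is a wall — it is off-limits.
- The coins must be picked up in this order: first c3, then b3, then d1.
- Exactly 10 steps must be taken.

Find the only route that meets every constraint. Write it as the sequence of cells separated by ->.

The waypoints must appear in the order c3, b3, d1, with no cell reused.
Route from d3: 3× left (reaching a3), 2× up (reaching a1), 3× right (reaching d1), down to d2, left to c2 — 10 moves in all.
Check: order respected (c3 at step 1, b3 at step 2, d1 at step 8); 10 moves as required.

d3 -> c3 -> b3 -> a3 -> a2 -> a1 -> b1 -> c1 -> d1 -> d2 -> c2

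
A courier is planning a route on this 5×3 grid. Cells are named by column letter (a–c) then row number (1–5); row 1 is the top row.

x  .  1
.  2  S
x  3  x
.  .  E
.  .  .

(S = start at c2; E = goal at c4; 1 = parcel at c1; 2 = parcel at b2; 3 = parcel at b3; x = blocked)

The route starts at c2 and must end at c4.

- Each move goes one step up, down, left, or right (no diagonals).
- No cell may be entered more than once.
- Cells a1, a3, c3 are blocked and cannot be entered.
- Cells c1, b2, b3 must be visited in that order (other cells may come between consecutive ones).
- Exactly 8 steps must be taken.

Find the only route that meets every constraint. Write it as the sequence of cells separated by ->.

c2 -> c1 -> b1 -> b2 -> b3 -> b4 -> b5 -> c5 -> c4

The waypoints must appear in the order c1, b2, b3, with no cell reused.
Route from c2: up to c1, left to b1, 4× down (reaching b5), right to c5, up to c4 — 8 moves in all.
Check: order respected (1 at step 1, 2 at step 3, 3 at step 4); 8 moves as required.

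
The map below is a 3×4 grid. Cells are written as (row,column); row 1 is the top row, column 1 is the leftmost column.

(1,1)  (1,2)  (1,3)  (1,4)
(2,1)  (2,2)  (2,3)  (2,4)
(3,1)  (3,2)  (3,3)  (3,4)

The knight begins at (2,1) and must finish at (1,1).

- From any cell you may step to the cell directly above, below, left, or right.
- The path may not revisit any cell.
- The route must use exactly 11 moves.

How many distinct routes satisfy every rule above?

2

Need simple routes of exactly 11 moves from (2,1) to (1,1) (Manhattan distance 1, so 5 moves are spent on a detour and 5 undoing it).
Enumerating: (2,1) (3,1) (3,2) (2,2) (2,3) (3,3) (3,4) (2,4) (1,4) (1,3) (1,2) (1,1) | (2,1) (3,1) (3,2) (3,3) (3,4) (2,4) (1,4) (1,3) (2,3) (2,2) (1,2) (1,1).
That gives 2 routes.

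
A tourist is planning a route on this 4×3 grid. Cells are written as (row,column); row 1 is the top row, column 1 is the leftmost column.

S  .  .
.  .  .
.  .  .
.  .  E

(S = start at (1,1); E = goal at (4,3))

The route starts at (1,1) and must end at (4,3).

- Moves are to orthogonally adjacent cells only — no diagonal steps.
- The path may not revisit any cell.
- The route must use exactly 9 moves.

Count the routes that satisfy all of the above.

Need simple routes of exactly 9 moves from (1,1) to (4,3) (Manhattan distance 5, so 2 moves are spent on a detour and 2 undoing it).
Branch systematically from the start, pruning whenever the remaining move budget drops below the Manhattan distance to (4,3) or differs from it in parity. Grouping the completions by first move — via (2,1): 4; via (1,2): 7 — and summing: 4 + 7 = 11.
That gives 11 routes.

11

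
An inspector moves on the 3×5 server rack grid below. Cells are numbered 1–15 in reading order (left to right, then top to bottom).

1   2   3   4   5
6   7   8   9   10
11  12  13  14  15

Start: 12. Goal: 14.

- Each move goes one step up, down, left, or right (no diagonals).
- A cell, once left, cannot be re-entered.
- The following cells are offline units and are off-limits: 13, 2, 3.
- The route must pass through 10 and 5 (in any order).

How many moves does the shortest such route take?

Any route passes through 10 and 5 in some order between 12 and 14. Summing Manhattan distances along each leg and taking the cheapest ordering (12 → 5 → 10 → 14) gives a lower bound of 5 + 1 + 2 = 8 moves.
A route of 8 moves achieves this: 12 → 7 → 8 → 9 → 4 → 5 → 10 → 15 → 14.
Since 8 matches the lower bound, it is optimal.

8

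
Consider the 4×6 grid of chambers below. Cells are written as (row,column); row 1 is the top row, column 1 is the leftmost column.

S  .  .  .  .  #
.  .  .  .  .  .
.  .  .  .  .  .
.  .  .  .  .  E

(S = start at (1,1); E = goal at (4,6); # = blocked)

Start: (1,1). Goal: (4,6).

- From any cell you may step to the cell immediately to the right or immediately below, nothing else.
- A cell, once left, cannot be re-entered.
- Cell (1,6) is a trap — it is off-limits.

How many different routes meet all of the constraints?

55

A right/down-only route from (1,1) to (4,6) makes exactly 3 down-moves and 5 right-moves in some order.
With no other constraints that would be C(8,3) = 56 routes.
Subtract routes through each blocked cell (inclusion–exclusion for overlaps): − through (1,6): 1 → 55.
That gives 55 routes.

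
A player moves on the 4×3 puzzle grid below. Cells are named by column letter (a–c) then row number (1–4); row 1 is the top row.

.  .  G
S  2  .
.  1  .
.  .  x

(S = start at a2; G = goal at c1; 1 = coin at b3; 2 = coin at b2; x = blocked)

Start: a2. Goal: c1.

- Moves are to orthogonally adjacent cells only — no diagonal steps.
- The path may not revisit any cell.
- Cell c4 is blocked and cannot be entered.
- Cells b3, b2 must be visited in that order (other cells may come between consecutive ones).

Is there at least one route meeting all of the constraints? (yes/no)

One route that works: a2 → a3 → b3 → b2 → b1 → c1.

yes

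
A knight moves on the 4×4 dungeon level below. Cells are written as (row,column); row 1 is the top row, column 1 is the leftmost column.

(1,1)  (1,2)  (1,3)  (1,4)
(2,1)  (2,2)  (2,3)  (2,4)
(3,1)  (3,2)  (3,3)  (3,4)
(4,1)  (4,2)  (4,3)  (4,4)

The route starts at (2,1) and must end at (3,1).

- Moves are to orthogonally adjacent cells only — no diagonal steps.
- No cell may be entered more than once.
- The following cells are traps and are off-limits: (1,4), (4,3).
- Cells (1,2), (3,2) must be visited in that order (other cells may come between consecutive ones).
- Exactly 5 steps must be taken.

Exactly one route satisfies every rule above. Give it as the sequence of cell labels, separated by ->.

The waypoints must appear in the order (1,2), (3,2), with no cell reused.
Route from (2,1): up to (1,1), right to (1,2), 2× down (reaching (3,2)), left to (3,1) — 5 moves in all.
Check: order respected ((1,2) at step 2, (3,2) at step 4); 5 moves as required.

(2,1) -> (1,1) -> (1,2) -> (2,2) -> (3,2) -> (3,1)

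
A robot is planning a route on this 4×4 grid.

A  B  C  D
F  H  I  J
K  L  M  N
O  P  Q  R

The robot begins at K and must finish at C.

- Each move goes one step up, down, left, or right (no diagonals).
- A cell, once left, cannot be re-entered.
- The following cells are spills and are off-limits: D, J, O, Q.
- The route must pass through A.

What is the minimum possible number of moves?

Any route passes through A somewhere between K and C. Summing Manhattan distances along the two legs (K → A → C) gives a lower bound of 2 + 2 = 4 moves.
A route of 4 moves achieves this: K → F → A → B → C.
Since 4 matches the lower bound, it is optimal.

4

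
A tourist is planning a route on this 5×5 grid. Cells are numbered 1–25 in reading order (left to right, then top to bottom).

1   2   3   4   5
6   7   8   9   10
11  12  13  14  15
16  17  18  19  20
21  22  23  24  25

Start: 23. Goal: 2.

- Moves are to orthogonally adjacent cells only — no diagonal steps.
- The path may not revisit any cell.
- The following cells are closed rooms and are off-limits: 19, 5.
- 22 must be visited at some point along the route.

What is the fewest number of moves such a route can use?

5

Any route passes through 22 somewhere between 23 and 2. Summing Manhattan distances along the two legs (23 → 22 → 2) gives a lower bound of 1 + 4 = 5 moves.
A route of 5 moves achieves this: 23 → 22 → 17 → 12 → 7 → 2.
Since 5 matches the lower bound, it is optimal.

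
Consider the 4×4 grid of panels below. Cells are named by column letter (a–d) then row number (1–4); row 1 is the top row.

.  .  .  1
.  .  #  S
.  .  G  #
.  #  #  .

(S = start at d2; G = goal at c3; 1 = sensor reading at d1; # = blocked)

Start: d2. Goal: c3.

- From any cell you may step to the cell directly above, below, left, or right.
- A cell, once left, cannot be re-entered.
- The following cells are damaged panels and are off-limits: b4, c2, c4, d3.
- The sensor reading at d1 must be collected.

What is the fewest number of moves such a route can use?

Any route passes through d1 somewhere between d2 and c3. Summing Manhattan distances along the two legs (d2 → d1 → c3) gives a lower bound of 1 + 3 = 4 moves.
That bound ignores the blocked cells. Measuring each leg by the fewest moves that actually steer around them (d2→d1: 1; d1→c3: 5) raises the lower bound to 6.
A route of 6 moves exists: d2 → d1 → c1 → b1 → b2 → b3 → c3.
Since 6 matches that lower bound, it is optimal.

6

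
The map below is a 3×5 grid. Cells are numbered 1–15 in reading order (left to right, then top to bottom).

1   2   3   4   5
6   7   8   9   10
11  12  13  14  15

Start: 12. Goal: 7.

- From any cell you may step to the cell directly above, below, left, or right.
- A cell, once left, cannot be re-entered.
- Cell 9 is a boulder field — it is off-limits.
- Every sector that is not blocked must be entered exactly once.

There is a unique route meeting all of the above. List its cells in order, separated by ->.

Need to visit all 14 open cells exactly once, starting at 12 and ending at 7.
Route from 12: left 1 to 11, up 2 to 1, right 4 to 5, down 2 to 15, left 2 to 13, up 1 to 8, left 1 to 7 — 13 moves in all.
Check: all 14 open cells covered.

12 -> 11 -> 6 -> 1 -> 2 -> 3 -> 4 -> 5 -> 10 -> 15 -> 14 -> 13 -> 8 -> 7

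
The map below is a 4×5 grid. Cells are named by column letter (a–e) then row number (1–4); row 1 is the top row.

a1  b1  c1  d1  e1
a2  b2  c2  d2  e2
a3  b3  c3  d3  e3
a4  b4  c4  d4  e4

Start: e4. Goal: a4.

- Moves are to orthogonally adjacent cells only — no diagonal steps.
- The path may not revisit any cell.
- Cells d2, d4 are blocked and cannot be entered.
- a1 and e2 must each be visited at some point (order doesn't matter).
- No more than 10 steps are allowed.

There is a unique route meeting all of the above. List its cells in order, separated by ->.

Any route must reach a1 and e2 and still end at a4 within 10 moves, so the order of the required stops is forced.
Route from e4: 3× up (reaching e1), 4× left (reaching a1), 3× down (reaching a4) — 10 moves in all.
Check: all required cells visited; 10 ≤ 10 moves.

e4 -> e3 -> e2 -> e1 -> d1 -> c1 -> b1 -> a1 -> a2 -> a3 -> a4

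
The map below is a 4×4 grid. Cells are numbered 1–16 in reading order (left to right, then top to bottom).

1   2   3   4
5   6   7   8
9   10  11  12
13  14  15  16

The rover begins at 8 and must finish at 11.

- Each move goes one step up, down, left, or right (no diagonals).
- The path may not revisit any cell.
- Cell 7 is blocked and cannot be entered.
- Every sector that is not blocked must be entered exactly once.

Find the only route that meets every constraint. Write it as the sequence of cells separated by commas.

8, 4, 3, 2, 1, 5, 6, 10, 9, 13, 14, 15, 16, 12, 11

Need to visit all 15 open cells exactly once, starting at 8 and ending at 11.
Route from 8: up to 4, 3× left (reaching 1), down to 5, right to 6, down to 10, left to 9, down to 13, 3× right (reaching 16), up to 12, left to 11 — 14 moves in all.
Check: all 15 open cells covered.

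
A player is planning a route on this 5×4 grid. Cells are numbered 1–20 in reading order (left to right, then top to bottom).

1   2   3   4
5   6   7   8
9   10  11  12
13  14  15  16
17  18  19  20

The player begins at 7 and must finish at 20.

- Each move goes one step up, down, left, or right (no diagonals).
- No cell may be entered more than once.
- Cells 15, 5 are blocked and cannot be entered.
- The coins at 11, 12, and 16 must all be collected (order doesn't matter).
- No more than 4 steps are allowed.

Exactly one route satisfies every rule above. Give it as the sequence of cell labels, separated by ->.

Any route must reach 11, 12, and 16 and still end at 20 within 4 moves, so the order of the required stops is forced.
Route from 7: down to 11, right to 12, 2× down (reaching 20) — 4 moves in all.
Check: all required cells visited; 4 ≤ 4 moves.

7 -> 11 -> 12 -> 16 -> 20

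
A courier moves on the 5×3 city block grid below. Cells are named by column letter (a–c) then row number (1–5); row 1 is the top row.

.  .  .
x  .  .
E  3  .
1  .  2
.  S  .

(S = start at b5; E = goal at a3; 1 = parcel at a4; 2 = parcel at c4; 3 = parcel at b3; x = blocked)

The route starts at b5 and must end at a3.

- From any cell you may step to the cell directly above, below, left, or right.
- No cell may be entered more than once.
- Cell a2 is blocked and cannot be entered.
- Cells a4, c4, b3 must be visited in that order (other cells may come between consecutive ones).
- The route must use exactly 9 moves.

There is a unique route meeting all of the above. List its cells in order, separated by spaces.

b5 a5 a4 b4 c4 c3 c2 b2 b3 a3

The waypoints must appear in the order a4, c4, b3, with no cell reused.
Route from b5: left 1 to a5, up 1 to a4, right 2 to c4, up 2 to c2, left 1 to b2, down 1 to b3, left 1 to a3 — 9 moves in all.
Check: order respected (1 at step 2, 2 at step 4, 3 at step 8); 9 moves as required.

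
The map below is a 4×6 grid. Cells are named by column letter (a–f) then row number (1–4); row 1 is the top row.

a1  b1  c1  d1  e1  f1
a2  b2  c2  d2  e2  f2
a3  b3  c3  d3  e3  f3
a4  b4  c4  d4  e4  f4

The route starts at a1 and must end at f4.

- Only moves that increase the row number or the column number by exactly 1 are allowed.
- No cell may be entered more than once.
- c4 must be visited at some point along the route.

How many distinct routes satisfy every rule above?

10

A right/down-only route from a1 to f4 makes exactly 3 down-moves and 5 right-moves in some order.
With no other constraints that would be C(8,3) = 56 routes.
Split at c4 and multiply the segment counts: a1→c4: 10; c4→f4: 1; product = 10.
That gives 10 routes.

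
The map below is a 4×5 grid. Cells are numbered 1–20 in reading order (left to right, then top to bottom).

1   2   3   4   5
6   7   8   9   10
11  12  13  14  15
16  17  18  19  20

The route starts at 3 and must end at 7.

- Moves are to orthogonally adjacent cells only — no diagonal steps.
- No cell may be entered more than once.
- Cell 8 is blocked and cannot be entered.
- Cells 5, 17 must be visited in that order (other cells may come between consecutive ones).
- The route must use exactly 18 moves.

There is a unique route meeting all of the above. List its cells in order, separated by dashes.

3 - 4 - 5 - 10 - 9 - 14 - 15 - 20 - 19 - 18 - 13 - 12 - 17 - 16 - 11 - 6 - 1 - 2 - 7

The waypoints must appear in the order 5, 17, with no cell reused.
Route from 3: 2× right (reaching 5), down to 10, left to 9, down to 14, right to 15, down to 20, 2× left (reaching 18), up to 13, left to 12, down to 17, left to 16, 3× up (reaching 1), right to 2, down to 7 — 18 moves in all.
Check: order respected (5 at step 2, 17 at step 12); 18 moves as required.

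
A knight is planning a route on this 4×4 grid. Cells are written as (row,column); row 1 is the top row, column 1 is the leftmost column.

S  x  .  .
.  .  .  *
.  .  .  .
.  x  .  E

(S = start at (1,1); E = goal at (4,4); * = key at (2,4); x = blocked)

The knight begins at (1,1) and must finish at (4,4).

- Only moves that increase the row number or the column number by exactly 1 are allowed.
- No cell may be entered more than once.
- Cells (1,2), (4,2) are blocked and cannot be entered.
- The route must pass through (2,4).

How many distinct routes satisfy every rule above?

1

A right/down-only route from (1,1) to (4,4) makes exactly 3 down-moves and 3 right-moves in some order.
With no other constraints that would be C(6,3) = 20 routes.
Split at (2,4) and multiply the segment counts (each segment already excludes blocked cells): (1,1)→(2,4): 1; (2,4)→(4,4): 1; product = 1.
That gives 1 route.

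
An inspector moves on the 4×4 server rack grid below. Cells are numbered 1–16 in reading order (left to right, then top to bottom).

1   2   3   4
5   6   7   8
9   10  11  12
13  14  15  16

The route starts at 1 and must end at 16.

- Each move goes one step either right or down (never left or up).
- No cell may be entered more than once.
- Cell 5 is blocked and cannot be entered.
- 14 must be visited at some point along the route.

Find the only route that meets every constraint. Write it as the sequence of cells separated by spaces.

1 2 6 10 14 15 16

Moves only go right or down, so the column and row indices never decrease.
Route from 1: right 1 to 2, down 3 to 14, right 2 to 16 — 6 moves in all.
Check: all required cells visited.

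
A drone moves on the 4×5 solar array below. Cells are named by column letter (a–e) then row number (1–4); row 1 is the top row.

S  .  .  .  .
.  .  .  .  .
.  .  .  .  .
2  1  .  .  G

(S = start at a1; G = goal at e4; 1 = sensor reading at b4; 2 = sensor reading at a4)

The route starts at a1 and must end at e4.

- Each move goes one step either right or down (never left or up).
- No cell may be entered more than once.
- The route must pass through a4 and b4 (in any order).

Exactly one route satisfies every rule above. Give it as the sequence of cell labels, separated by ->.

Moves only go right or down, so the column and row indices never decrease.
Route from a1: 3× down (reaching a4), 4× right (reaching e4) — 7 moves in all.
Check: all required cells visited.

a1 -> a2 -> a3 -> a4 -> b4 -> c4 -> d4 -> e4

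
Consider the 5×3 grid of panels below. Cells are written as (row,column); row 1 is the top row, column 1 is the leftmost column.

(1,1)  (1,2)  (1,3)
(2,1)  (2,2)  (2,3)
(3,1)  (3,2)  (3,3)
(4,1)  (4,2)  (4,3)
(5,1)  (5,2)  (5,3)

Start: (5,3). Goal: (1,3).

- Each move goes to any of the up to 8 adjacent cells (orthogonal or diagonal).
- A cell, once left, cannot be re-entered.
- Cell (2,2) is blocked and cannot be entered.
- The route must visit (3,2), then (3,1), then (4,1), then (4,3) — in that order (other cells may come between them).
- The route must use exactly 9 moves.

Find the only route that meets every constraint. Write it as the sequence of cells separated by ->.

The waypoints must appear in the order (3,2), (3,1), (4,1), (4,3), with no cell reused.
Route from (5,3): up-left 1 to (4,2), up 1 to (3,2), left 1 to (3,1), down 1 to (4,1), down-right 1 to (5,2), up-right 1 to (4,3), up 3 to (1,3) — 9 moves in all.
Check: order respected ((3,2) at step 2, (3,1) at step 3, (4,1) at step 4, (4,3) at step 6); 9 moves as required.

(5,3) -> (4,2) -> (3,2) -> (3,1) -> (4,1) -> (5,2) -> (4,3) -> (3,3) -> (2,3) -> (1,3)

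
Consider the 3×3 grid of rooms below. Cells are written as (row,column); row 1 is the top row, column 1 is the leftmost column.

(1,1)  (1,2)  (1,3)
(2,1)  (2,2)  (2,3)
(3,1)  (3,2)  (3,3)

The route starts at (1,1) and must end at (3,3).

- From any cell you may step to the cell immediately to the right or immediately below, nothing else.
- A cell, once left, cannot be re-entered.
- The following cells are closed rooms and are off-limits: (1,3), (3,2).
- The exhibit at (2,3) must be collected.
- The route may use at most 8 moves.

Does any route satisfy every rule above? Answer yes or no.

One route that works: (1,1) → (2,1) → (2,2) → (2,3) → (3,3).

yes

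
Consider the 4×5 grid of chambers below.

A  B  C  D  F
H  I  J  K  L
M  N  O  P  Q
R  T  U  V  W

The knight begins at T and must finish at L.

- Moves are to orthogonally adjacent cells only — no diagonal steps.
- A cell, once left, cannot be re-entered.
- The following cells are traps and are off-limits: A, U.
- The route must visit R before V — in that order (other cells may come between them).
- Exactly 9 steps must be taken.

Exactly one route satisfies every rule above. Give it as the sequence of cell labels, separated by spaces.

T R M N O P V W Q L

The waypoints must appear in the order R, V, with no cell reused.
Route from T: left 1 to R, up 1 to M, right 3 to P, down 1 to V, right 1 to W, up 2 to L — 9 moves in all.
Check: order respected (R at step 1, V at step 6); 9 moves as required.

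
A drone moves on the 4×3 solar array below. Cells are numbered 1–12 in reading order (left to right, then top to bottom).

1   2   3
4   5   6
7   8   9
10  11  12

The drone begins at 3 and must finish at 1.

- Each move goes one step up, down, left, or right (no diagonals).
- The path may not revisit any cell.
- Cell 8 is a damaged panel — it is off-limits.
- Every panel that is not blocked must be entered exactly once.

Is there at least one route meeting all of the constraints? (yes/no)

One route that works: 3 → 6 → 9 → 12 → 11 → 10 → 7 → 4 → 5 → 2 → 1.

yes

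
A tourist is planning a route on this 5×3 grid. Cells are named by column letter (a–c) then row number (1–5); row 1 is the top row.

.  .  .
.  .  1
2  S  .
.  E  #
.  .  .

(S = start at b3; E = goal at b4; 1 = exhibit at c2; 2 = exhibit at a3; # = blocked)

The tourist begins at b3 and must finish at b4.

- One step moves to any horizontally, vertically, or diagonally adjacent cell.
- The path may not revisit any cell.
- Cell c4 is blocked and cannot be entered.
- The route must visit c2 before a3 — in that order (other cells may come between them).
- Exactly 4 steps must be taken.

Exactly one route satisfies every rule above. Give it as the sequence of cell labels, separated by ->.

The waypoints must appear in the order c2, a3, with no cell reused.
Route from b3: up-right to c2, left to b2, down-left to a3, down-right to b4 — 4 moves in all.
Check: order respected (1 at step 1, 2 at step 3); 4 moves as required.

b3 -> c2 -> b2 -> a3 -> b4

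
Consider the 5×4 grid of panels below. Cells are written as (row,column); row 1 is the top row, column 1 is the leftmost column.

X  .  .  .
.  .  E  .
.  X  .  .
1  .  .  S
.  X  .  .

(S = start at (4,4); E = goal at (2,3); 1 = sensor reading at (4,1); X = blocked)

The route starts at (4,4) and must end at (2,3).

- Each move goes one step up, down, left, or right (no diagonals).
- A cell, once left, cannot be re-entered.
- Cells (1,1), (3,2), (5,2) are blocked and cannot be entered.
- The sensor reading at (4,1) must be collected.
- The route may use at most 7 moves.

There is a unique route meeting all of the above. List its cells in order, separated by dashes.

(4,4) - (4,3) - (4,2) - (4,1) - (3,1) - (2,1) - (2,2) - (2,3)

The 7-move cap with required stops at (4,1) leaves no slack for detours.
Route from (4,4): left 3 to (4,1), up 2 to (2,1), right 2 to (2,3) — 7 moves in all.
Check: all required cells visited; 7 ≤ 7 moves.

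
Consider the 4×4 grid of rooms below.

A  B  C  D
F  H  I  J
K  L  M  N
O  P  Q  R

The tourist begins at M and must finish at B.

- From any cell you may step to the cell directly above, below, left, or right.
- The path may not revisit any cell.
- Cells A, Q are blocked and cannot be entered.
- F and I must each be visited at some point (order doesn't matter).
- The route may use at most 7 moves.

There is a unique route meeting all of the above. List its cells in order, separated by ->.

The 7-move cap with required stops at F, I leaves no slack for detours.
Route from M: 2× left (reaching K), up to F, 2× right (reaching I), up to C, left to B — 7 moves in all.
Check: all required cells visited; 7 ≤ 7 moves.

M -> L -> K -> F -> H -> I -> C -> B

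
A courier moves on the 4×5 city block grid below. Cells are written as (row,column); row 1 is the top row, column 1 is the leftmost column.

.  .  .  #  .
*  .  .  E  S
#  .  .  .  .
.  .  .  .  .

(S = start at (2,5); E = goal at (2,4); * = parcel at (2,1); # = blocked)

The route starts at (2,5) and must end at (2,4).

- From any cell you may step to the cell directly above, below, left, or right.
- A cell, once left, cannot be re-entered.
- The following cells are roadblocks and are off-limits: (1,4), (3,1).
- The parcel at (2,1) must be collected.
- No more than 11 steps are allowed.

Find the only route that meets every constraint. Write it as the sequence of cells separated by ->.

The budget equals the shortest possible length, so every move has to be on a shortest route through the required cells.
Route from (2,5): down 1 to (3,5), left 3 to (3,2), up 1 to (2,2), left 1 to (2,1), up 1 to (1,1), right 2 to (1,3), down 1 to (2,3), right 1 to (2,4) — 11 moves in all.
Check: all required cells visited; 11 ≤ 11 moves.

(2,5) -> (3,5) -> (3,4) -> (3,3) -> (3,2) -> (2,2) -> (2,1) -> (1,1) -> (1,2) -> (1,3) -> (2,3) -> (2,4)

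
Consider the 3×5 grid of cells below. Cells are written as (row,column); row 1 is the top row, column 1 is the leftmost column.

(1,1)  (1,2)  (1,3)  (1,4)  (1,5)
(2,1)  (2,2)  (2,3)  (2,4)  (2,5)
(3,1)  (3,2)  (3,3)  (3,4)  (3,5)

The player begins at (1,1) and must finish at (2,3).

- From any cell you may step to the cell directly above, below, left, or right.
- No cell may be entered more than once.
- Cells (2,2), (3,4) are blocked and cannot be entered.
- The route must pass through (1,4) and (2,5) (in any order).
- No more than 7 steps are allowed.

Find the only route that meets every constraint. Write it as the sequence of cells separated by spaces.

(1,1) (1,2) (1,3) (1,4) (1,5) (2,5) (2,4) (2,3)

The budget equals the shortest possible length, so every move has to be on a shortest route through the required cells.
Route from (1,1): right 4 to (1,5), down 1 to (2,5), left 2 to (2,3) — 7 moves in all.
Check: all required cells visited; 7 ≤ 7 moves.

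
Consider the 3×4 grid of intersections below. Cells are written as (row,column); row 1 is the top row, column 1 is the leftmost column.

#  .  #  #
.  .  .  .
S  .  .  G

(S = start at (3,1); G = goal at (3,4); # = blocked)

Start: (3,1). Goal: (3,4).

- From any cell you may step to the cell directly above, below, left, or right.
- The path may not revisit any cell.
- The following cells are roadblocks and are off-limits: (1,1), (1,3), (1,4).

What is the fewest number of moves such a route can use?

The Manhattan distance from (3,1) to (3,4) is |3−3| + |1−4| = 3, so at least 3 moves are needed.
A route of 3 moves achieves this: (3,1) → (3,2) → (3,3) → (3,4).
Since 3 matches the lower bound, it is optimal.

3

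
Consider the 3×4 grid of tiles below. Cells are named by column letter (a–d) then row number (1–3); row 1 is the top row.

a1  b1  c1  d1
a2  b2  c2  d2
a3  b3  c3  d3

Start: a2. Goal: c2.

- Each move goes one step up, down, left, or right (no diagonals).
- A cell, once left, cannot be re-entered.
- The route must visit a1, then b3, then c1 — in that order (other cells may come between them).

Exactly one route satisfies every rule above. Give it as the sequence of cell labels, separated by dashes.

The waypoints must appear in the order a1, b3, c1, with no cell reused.
Route from a2: up to a1, right to b1, 2× down (reaching b3), 2× right (reaching d3), 2× up (reaching d1), left to c1, down to c2 — 10 moves in all.
Check: order respected (a1 at step 1, b3 at step 4, c1 at step 9).

a2 - a1 - b1 - b2 - b3 - c3 - d3 - d2 - d1 - c1 - c2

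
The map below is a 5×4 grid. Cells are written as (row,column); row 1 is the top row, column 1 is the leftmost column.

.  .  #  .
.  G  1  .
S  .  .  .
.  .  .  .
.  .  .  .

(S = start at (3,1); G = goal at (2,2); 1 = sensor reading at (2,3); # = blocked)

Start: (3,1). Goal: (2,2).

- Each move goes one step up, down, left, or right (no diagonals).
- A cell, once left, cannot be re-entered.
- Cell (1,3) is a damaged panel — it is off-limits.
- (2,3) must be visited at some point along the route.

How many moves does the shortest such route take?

4

Any route passes through (2,3) somewhere between (3,1) and (2,2). Summing Manhattan distances along the two legs ((3,1) → (2,3) → (2,2)) gives a lower bound of 3 + 1 = 4 moves.
A route of 4 moves achieves this: (3,1) → (3,2) → (3,3) → (2,3) → (2,2).
Since 4 matches the lower bound, it is optimal.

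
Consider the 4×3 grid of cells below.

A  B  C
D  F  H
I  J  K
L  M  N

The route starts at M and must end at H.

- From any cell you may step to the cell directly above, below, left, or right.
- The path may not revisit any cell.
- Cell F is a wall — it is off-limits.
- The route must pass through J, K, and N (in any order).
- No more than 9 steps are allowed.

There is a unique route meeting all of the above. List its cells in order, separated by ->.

The budget equals the shortest possible length, so every move has to be on a shortest route through the required cells.
Route from M: right to N, up to K, 2× left (reaching I), 2× up (reaching A), 2× right (reaching C), down to H — 9 moves in all.
Check: all required cells visited; 9 ≤ 9 moves.

M -> N -> K -> J -> I -> D -> A -> B -> C -> H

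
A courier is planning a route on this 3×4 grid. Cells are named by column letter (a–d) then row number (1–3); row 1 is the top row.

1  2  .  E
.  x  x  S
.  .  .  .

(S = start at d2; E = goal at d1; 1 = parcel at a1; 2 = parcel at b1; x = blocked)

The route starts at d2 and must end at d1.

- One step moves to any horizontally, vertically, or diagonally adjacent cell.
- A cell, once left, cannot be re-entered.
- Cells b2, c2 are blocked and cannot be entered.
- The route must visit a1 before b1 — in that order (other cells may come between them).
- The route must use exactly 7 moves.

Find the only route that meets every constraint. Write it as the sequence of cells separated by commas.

d2, c3, b3, a2, a1, b1, c1, d1

The waypoints must appear in the order a1, b1, with no cell reused.
Route from d2: down-left 1 to c3, left 1 to b3, up-left 1 to a2, up 1 to a1, right 3 to d1 — 7 moves in all.
Check: order respected (1 at step 4, 2 at step 5); 7 moves as required.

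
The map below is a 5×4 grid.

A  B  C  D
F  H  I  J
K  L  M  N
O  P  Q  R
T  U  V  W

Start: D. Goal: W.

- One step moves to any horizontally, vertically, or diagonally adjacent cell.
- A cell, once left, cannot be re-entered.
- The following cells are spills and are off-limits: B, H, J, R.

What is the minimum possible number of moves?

4

With diagonal moves allowed, the Chebyshev distance max(|Δrow|,|Δcol|) from D to W is 4, so at least 4 moves are needed.
A route of 4 moves achieves this: D → I → L → Q → W.
Since 4 matches the lower bound, it is optimal.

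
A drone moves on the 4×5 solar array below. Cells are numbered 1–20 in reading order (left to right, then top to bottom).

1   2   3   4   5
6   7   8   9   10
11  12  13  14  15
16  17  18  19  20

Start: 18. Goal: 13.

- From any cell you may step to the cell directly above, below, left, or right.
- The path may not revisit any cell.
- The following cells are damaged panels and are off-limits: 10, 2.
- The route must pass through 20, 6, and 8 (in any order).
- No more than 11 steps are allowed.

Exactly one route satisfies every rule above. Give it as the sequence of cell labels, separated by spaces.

The 11-move cap with required stops at 20, 6, 8 leaves no slack for detours.
Route from 18: right 2 to 20, up 1 to 15, left 1 to 14, up 1 to 9, left 3 to 6, down 1 to 11, right 2 to 13 — 11 moves in all.
Check: all required cells visited; 11 ≤ 11 moves.

18 19 20 15 14 9 8 7 6 11 12 13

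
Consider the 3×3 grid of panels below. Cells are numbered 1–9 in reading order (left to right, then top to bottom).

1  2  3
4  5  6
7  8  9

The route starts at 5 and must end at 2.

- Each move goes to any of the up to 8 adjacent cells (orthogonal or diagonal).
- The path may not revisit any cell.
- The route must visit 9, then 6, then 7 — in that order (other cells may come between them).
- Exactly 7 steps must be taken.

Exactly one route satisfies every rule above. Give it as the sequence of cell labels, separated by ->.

The waypoints must appear in the order 9, 6, 7, with no cell reused.
Route from 5: down-right 1 to 9, up 1 to 6, down-left 1 to 8, left 1 to 7, up 2 to 1, right 1 to 2 — 7 moves in all.
Check: order respected (9 at step 1, 6 at step 2, 7 at step 4); 7 moves as required.

5 -> 9 -> 6 -> 8 -> 7 -> 4 -> 1 -> 2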